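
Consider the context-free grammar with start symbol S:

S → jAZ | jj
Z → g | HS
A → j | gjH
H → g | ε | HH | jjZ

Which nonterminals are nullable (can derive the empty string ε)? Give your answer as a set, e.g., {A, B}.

Directly nullable (have an ε-rule): {H}.
Not nullable: A, S, Z — each has a terminal in every rule's right-hand side or depends on a non-nullable symbol.

{H}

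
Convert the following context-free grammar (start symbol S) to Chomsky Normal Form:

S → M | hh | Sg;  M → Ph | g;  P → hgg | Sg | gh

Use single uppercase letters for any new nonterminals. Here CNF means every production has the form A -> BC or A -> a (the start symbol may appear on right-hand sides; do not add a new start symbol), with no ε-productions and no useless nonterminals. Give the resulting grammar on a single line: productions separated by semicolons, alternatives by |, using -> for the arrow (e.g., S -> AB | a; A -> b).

S -> g | AA | PA | SB; A -> h; B -> g; C -> BB; P -> AC | BA | SB

No ε-productions.
After unit-elimination: S -> g | Ph | Sg | hh; M -> g | Ph; P -> Sg | gh | hgg.
TERM: introduce B -> g, A -> h and substitute in every rule of length ≥2.
BIN: P -> ABB becomes P -> AC, C -> BB.
Drop unreachable/unproductive: M.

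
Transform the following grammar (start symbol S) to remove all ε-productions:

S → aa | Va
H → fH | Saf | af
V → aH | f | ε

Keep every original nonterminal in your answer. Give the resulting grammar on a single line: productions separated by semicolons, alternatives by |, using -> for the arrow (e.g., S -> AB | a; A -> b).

S -> a | Va | aa; H -> af | fH | Saf; V -> f | aH

Nullable set: {V}.
S -> Va: V nullable, giving Va | a.
Drop V -> ε.
Unchanged (no nullable symbols): S -> aa; H -> Saf; H -> af; H -> fH; V -> aH; V -> f.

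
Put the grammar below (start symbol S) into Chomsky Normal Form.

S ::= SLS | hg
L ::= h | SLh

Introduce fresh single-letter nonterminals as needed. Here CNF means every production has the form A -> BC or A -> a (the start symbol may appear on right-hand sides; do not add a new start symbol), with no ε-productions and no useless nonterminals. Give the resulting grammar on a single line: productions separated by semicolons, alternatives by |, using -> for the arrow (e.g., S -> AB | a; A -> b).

No ε-productions.
No unit productions to eliminate.
TERM: introduce B -> g, A -> h and substitute in every rule of length ≥2.
BIN: L -> SLA becomes L -> SC, C -> LA; S -> SLS becomes S -> SD, D -> LS.

S -> AB | SD; A -> h; B -> g; C -> LA; D -> LS; L -> h | SC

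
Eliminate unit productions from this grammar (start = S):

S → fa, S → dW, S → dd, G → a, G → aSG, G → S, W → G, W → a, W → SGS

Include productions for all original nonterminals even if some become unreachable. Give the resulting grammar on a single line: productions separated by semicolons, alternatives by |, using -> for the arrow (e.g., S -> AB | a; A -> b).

Unit productions: G->S, W->G.
Unit pairs (A ⇒* B via units): (G,S), (W,G), (W,S).
S: inherits non-unit rules of {S} → dW | dd | fa.
G: inherits non-unit rules of {G, S} → a | aSG | dW | dd | fa.
W: inherits non-unit rules of {G, S, W} → SGS | a | aSG | dW | dd | fa.

S -> dW | dd | fa; G -> a | dW | dd | fa | aSG; W -> a | dW | dd | fa | SGS | aSG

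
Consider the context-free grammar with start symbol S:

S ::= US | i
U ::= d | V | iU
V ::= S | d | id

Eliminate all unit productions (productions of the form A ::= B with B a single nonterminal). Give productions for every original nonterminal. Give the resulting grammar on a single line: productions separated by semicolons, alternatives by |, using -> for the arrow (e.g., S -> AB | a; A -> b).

Unit productions: U->V, V->S.
Unit pairs (A ⇒* B via units): (U,S), (U,V), (V,S).
S: inherits non-unit rules of {S} → US | i.
U: inherits non-unit rules of {S, U, V} → US | d | i | iU | id.
V: inherits non-unit rules of {S, V} → US | d | i | id.

S -> i | US; U -> d | i | US | iU | id; V -> d | i | US | id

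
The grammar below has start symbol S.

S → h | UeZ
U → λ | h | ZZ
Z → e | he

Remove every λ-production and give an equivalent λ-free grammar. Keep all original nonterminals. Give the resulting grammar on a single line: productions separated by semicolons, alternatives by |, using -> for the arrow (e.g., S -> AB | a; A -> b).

S -> h | eZ | UeZ; U -> h | ZZ; Z -> e | he

Nullable set: {U}.
S -> UeZ: U nullable, giving UeZ | eZ.
Drop U -> λ.
Unchanged (no nullable symbols): S -> h; U -> ZZ; U -> h; Z -> e; Z -> he.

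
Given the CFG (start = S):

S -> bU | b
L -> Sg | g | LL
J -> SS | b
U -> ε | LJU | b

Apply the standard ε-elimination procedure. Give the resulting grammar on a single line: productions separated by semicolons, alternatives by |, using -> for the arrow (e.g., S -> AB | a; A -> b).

Nullable set: {U}.
S -> bU: U nullable, giving b | bU.
Drop U -> ε.
U -> LJU: U nullable, giving LJ | LJU.
Unchanged (no nullable symbols): S -> b; J -> SS; J -> b; L -> LL; L -> Sg; L -> g; U -> b.

S -> b | bU; J -> b | SS; L -> g | LL | Sg; U -> b | LJ | LJU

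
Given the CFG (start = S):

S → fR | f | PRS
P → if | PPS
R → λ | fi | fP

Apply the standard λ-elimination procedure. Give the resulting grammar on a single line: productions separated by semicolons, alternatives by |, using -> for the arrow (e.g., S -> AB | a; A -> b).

S -> f | PS | fR | PRS; P -> if | PPS; R -> fP | fi

Nullable set: {R}.
S -> PRS: R nullable, giving PRS | PS.
S -> fR: R nullable, giving f | fR.
Drop R -> λ.
Unchanged (no nullable symbols): S -> f; P -> PPS; P -> if; R -> fP; R -> fi.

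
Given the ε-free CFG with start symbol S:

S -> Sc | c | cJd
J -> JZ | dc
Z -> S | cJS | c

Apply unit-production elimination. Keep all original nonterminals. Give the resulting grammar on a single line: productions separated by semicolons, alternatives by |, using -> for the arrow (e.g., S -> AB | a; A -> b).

S -> c | Sc | cJd; J -> JZ | dc; Z -> c | Sc | cJS | cJd

Unit productions: Z->S.
Unit pairs (A ⇒* B via units): (Z,S).
S: inherits non-unit rules of {S} → Sc | c | cJd.
J: inherits non-unit rules of {J} → JZ | dc.
Z: inherits non-unit rules of {S, Z} → Sc | c | cJS | cJd.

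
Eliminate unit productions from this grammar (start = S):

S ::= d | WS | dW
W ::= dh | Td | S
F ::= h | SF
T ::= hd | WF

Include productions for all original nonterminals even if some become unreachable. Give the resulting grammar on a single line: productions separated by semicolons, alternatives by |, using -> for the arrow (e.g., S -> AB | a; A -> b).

Unit productions: W->S.
Unit pairs (A ⇒* B via units): (W,S).
S: inherits non-unit rules of {S} → WS | d | dW.
F: inherits non-unit rules of {F} → SF | h.
T: inherits non-unit rules of {T} → WF | hd.
W: inherits non-unit rules of {S, W} → Td | WS | d | dW | dh.

S -> d | WS | dW; F -> h | SF; T -> WF | hd; W -> d | Td | WS | dW | dh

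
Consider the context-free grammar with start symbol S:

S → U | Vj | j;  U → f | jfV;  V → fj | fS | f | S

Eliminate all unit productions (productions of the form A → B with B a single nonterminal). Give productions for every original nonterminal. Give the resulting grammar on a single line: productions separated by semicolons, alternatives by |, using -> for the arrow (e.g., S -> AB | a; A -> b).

Unit productions: S->U, V->S.
Unit pairs (A ⇒* B via units): (S,U), (V,S), (V,U).
S: inherits non-unit rules of {S, U} → Vj | f | j | jfV.
U: inherits non-unit rules of {U} → f | jfV.
V: inherits non-unit rules of {S, U, V} → Vj | f | fS | fj | j | jfV.

S -> f | j | Vj | jfV; U -> f | jfV; V -> f | j | Vj | fS | fj | jfV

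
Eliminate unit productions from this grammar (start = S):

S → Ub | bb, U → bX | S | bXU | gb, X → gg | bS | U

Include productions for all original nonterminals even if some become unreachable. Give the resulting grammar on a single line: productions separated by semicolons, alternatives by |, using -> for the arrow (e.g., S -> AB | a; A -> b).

S -> Ub | bb; U -> Ub | bX | bb | gb | bXU; X -> Ub | bS | bX | bb | gb | gg | bXU

Unit productions: U->S, X->U.
Unit pairs (A ⇒* B via units): (U,S), (X,S), (X,U).
S: inherits non-unit rules of {S} → Ub | bb.
U: inherits non-unit rules of {S, U} → Ub | bX | bXU | bb | gb.
X: inherits non-unit rules of {S, U, X} → Ub | bS | bX | bXU | bb | gb | gg.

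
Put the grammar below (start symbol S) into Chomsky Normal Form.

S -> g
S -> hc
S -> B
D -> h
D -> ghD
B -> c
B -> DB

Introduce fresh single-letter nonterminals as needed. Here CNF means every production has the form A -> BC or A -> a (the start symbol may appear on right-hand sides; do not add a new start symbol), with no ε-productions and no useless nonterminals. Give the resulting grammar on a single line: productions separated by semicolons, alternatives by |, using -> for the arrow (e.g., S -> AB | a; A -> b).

No ε-productions.
After unit-elimination: S -> c | g | DB | hc; B -> c | DB; D -> h | ghD.
TERM: introduce E -> c, A -> g, C -> h and substitute in every rule of length ≥2.
BIN: D -> ACD becomes D -> AF, F -> CD.

S -> c | g | CE | DB; A -> g; B -> c | DB; C -> h; D -> h | AF; E -> c; F -> CD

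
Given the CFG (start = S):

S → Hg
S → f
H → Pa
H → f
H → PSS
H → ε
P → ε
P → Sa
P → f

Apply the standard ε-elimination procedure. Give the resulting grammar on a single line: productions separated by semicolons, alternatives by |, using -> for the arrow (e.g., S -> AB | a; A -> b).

S -> f | g | Hg; H -> a | f | Pa | SS | PSS; P -> f | Sa

Nullable set: {H, P}.
S -> Hg: H nullable, giving Hg | g.
Drop H -> ε.
H -> PSS: P nullable, giving PSS | SS.
H -> Pa: P nullable, giving Pa | a.
Drop P -> ε.
Unchanged (no nullable symbols): S -> f; H -> f; P -> Sa; P -> f.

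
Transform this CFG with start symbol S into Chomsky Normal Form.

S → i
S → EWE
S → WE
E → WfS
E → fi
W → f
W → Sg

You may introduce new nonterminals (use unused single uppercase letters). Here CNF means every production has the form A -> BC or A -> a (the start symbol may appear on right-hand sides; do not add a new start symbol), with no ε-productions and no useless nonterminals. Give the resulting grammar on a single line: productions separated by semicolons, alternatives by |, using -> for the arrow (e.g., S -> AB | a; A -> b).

No ε-productions.
No unit productions to eliminate.
TERM: introduce A -> f, C -> g, B -> i and substitute in every rule of length ≥2.
BIN: E -> WAS becomes E -> WD, D -> AS; S -> EWE becomes S -> EF, F -> WE.

S -> i | EF | WE; A -> f; B -> i; C -> g; D -> AS; E -> AB | WD; F -> WE; W -> f | SC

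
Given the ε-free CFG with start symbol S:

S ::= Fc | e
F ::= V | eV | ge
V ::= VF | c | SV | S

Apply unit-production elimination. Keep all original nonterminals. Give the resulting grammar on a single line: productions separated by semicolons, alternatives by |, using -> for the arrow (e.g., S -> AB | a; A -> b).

S -> e | Fc; F -> c | e | Fc | SV | VF | eV | ge; V -> c | e | Fc | SV | VF

Unit productions: F->V, V->S.
Unit pairs (A ⇒* B via units): (F,S), (F,V), (V,S).
S: inherits non-unit rules of {S} → Fc | e.
F: inherits non-unit rules of {F, S, V} → Fc | SV | VF | c | e | eV | ge.
V: inherits non-unit rules of {S, V} → Fc | SV | VF | c | e.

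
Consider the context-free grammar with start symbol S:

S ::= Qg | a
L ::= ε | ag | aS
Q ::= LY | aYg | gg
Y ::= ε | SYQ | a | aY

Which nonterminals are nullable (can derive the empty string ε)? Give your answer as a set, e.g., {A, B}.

Directly nullable (have an ε-rule): {L, Y}.
Q is nullable via Q -> LY (every symbol on the right is already known nullable).
Not nullable: S — each has a terminal in every rule's right-hand side or depends on a non-nullable symbol.

{L, Q, Y}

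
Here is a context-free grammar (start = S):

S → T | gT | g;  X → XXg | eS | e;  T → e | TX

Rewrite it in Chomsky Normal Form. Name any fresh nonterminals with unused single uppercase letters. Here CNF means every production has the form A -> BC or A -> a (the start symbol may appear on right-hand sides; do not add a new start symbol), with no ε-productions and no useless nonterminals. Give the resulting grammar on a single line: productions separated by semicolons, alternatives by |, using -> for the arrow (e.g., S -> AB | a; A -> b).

S -> e | g | AT | TX; A -> g; B -> e; C -> XA; T -> e | TX; X -> e | BS | XC

No ε-productions.
After unit-elimination: S -> e | g | TX | gT; T -> e | TX; X -> e | eS | XXg.
TERM: introduce B -> e, A -> g and substitute in every rule of length ≥2.
BIN: X -> XXA becomes X -> XC, C -> XA.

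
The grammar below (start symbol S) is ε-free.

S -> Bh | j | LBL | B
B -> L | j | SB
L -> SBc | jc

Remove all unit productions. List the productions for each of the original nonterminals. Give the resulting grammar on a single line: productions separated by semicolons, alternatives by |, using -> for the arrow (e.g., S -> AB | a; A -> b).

Unit productions: B->L, S->B.
Unit pairs (A ⇒* B via units): (B,L), (S,B), (S,L).
S: inherits non-unit rules of {B, L, S} → Bh | LBL | SB | SBc | j | jc.
B: inherits non-unit rules of {B, L} → SB | SBc | j | jc.
L: inherits non-unit rules of {L} → SBc | jc.

S -> j | Bh | SB | jc | LBL | SBc; B -> j | SB | jc | SBc; L -> jc | SBc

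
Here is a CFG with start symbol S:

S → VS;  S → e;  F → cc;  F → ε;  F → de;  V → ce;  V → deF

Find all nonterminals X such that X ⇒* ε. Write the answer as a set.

Directly nullable (have an ε-rule): {F}.
Not nullable: S, V — each has a terminal in every rule's right-hand side or depends on a non-nullable symbol.

{F}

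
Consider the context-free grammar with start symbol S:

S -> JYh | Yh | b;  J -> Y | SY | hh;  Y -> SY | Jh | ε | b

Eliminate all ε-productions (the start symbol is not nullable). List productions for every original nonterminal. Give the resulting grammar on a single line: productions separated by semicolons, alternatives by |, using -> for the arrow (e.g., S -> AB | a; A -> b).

S -> b | h | Jh | Yh | JYh; J -> S | Y | SY | hh; Y -> S | b | h | Jh | SY

Nullable set: {J, Y}.
S -> JYh: J, Y nullable, giving JYh | Jh | Yh | h.
S -> Yh: Y nullable, giving Yh | h.
J -> SY: Y nullable, giving S | SY.
J -> Y: Y nullable, giving Y.
Drop Y -> ε.
Y -> Jh: J nullable, giving Jh | h.
Y -> SY: Y nullable, giving S | SY.
Unchanged (no nullable symbols): S -> b; J -> hh; Y -> b.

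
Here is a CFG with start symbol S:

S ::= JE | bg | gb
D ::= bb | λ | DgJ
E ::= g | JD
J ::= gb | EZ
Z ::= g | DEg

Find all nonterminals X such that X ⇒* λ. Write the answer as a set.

{D}

Directly nullable (have an ε-rule): {D}.
Not nullable: E, J, S, Z — each has a terminal in every rule's right-hand side or depends on a non-nullable symbol.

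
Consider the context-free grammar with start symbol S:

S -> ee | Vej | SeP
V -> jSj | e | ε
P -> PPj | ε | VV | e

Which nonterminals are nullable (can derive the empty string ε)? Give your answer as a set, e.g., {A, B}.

{P, V}

Directly nullable (have an ε-rule): {P, V}.
Not nullable: S — each has a terminal in every rule's right-hand side or depends on a non-nullable symbol.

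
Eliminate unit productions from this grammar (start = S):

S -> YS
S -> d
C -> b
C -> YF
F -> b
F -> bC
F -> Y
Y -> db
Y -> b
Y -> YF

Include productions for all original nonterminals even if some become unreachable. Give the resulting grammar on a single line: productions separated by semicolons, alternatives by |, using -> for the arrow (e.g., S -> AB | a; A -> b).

S -> d | YS; C -> b | YF; F -> b | YF | bC | db; Y -> b | YF | db

Unit productions: F->Y.
Unit pairs (A ⇒* B via units): (F,Y).
S: inherits non-unit rules of {S} → YS | d.
C: inherits non-unit rules of {C} → YF | b.
F: inherits non-unit rules of {F, Y} → YF | b | bC | db.
Y: inherits non-unit rules of {Y} → YF | b | db.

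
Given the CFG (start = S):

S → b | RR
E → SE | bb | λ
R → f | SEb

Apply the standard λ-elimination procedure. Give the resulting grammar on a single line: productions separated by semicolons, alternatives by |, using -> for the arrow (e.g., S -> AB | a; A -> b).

S -> b | RR; E -> S | SE | bb; R -> f | Sb | SEb

Nullable set: {E}.
Drop E -> λ.
E -> SE: E nullable, giving S | SE.
R -> SEb: E nullable, giving SEb | Sb.
Unchanged (no nullable symbols): S -> RR; S -> b; E -> bb; R -> f.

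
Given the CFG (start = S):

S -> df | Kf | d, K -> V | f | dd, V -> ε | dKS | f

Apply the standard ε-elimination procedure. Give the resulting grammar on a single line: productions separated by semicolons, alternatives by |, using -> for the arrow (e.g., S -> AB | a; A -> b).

Nullable set: {K, V}.
S -> Kf: K nullable, giving Kf | f.
K -> V: V nullable, giving V.
Drop V -> ε.
V -> dKS: K nullable, giving dKS | dS.
Unchanged (no nullable symbols): S -> d; S -> df; K -> dd; K -> f; V -> f.

S -> d | f | Kf | df; K -> V | f | dd; V -> f | dS | dKS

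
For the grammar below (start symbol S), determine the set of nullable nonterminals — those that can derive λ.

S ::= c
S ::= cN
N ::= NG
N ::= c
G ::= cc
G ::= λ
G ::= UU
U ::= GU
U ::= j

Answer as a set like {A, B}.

{G}

Directly nullable (have an ε-rule): {G}.
Not nullable: N, S, U — each has a terminal in every rule's right-hand side or depends on a non-nullable symbol.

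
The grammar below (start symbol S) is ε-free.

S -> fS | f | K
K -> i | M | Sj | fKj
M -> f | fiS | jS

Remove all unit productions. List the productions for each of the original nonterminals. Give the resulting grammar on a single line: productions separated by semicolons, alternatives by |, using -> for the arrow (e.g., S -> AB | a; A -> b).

Unit productions: K->M, S->K.
Unit pairs (A ⇒* B via units): (K,M), (S,K), (S,M).
S: inherits non-unit rules of {K, M, S} → Sj | f | fKj | fS | fiS | i | jS.
K: inherits non-unit rules of {K, M} → Sj | f | fKj | fiS | i | jS.
M: inherits non-unit rules of {M} → f | fiS | jS.

S -> f | i | Sj | fS | jS | fKj | fiS; K -> f | i | Sj | jS | fKj | fiS; M -> f | jS | fiS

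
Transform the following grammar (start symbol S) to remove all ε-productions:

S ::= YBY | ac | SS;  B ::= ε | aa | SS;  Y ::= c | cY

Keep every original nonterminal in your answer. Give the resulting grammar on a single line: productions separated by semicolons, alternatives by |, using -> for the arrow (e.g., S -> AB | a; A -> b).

S -> SS | YY | ac | YBY; B -> SS | aa; Y -> c | cY

Nullable set: {B}.
S -> YBY: B nullable, giving YBY | YY.
Drop B -> ε.
Unchanged (no nullable symbols): S -> SS; S -> ac; B -> SS; B -> aa; Y -> c; Y -> cY.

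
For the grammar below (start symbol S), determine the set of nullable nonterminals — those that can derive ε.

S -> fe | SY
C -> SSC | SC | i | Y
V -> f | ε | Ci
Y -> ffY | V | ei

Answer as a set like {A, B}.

Directly nullable (have an ε-rule): {V}.
Y is nullable via Y -> V (every symbol on the right is already known nullable).
C is nullable via C -> Y (every symbol on the right is already known nullable).
Not nullable: S — each has a terminal in every rule's right-hand side or depends on a non-nullable symbol.

{C, V, Y}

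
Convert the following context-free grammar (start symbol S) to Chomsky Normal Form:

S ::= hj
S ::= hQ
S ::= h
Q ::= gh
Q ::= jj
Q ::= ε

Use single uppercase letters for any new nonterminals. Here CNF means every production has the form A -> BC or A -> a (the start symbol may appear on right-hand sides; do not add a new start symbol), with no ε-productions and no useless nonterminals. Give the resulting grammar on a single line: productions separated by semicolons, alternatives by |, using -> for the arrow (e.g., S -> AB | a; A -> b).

Nullable: {Q}; after ε-elimination: S -> h | hQ | hj; Q -> gh | jj.
No unit productions to eliminate.
TERM: introduce A -> g, B -> h, C -> j and substitute in every rule of length ≥2.

S -> h | BC | BQ; A -> g; B -> h; C -> j; Q -> AB | CC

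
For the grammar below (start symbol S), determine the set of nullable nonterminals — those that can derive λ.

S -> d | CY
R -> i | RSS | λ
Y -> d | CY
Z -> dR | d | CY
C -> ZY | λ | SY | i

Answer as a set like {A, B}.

Directly nullable (have an ε-rule): {C, R}.
Not nullable: S, Y, Z — each has a terminal in every rule's right-hand side or depends on a non-nullable symbol.

{C, R}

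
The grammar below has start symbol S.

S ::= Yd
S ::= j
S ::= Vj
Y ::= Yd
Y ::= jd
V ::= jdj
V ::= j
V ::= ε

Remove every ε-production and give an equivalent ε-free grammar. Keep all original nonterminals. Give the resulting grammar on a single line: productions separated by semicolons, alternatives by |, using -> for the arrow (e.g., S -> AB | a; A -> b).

S -> j | Vj | Yd; V -> j | jdj; Y -> Yd | jd

Nullable set: {V}.
S -> Vj: V nullable, giving Vj | j.
Drop V -> ε.
Unchanged (no nullable symbols): S -> Yd; S -> j; V -> j; V -> jdj; Y -> Yd; Y -> jd.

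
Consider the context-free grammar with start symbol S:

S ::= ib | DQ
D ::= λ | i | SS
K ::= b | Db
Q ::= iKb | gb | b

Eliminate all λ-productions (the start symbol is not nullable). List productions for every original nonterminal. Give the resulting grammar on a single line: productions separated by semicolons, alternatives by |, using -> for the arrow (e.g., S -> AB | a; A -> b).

S -> Q | DQ | ib; D -> i | SS; K -> b | Db; Q -> b | gb | iKb

Nullable set: {D}.
S -> DQ: D nullable, giving DQ | Q.
Drop D -> λ.
K -> Db: D nullable, giving Db | b.
Unchanged (no nullable symbols): S -> ib; D -> SS; D -> i; K -> b; Q -> b; Q -> gb; Q -> iKb.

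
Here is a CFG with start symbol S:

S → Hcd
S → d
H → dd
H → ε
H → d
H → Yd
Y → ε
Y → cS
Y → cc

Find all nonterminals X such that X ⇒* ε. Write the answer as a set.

{H, Y}

Directly nullable (have an ε-rule): {H, Y}.
Not nullable: S — each has a terminal in every rule's right-hand side or depends on a non-nullable symbol.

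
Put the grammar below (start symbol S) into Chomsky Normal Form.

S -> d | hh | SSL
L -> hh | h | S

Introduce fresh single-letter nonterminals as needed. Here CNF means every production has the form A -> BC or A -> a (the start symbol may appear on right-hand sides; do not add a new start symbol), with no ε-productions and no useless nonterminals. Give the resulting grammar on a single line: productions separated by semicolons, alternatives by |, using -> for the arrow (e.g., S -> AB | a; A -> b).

S -> d | AA | SC; A -> h; B -> SL; C -> SL; L -> d | h | AA | SB

No ε-productions.
After unit-elimination: S -> d | hh | SSL; L -> d | h | hh | SSL.
TERM: introduce A -> h and substitute in every rule of length ≥2.
BIN: L -> SSL becomes L -> SB, B -> SL; S -> SSL becomes S -> SC, C -> SL.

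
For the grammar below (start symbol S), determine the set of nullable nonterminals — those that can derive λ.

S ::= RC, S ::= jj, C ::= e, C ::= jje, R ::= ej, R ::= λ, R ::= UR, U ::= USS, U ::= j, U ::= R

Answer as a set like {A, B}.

{R, U}

Directly nullable (have an ε-rule): {R}.
U is nullable via U -> R (every symbol on the right is already known nullable).
Not nullable: C, S — each has a terminal in every rule's right-hand side or depends on a non-nullable symbol.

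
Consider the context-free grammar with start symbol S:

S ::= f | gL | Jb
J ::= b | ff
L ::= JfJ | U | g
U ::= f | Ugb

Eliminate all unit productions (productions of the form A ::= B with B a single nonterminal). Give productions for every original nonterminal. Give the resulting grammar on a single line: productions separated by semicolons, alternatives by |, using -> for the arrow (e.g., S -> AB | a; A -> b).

Unit productions: L->U.
Unit pairs (A ⇒* B via units): (L,U).
S: inherits non-unit rules of {S} → Jb | f | gL.
J: inherits non-unit rules of {J} → b | ff.
L: inherits non-unit rules of {L, U} → JfJ | Ugb | f | g.
U: inherits non-unit rules of {U} → Ugb | f.

S -> f | Jb | gL; J -> b | ff; L -> f | g | JfJ | Ugb; U -> f | Ugb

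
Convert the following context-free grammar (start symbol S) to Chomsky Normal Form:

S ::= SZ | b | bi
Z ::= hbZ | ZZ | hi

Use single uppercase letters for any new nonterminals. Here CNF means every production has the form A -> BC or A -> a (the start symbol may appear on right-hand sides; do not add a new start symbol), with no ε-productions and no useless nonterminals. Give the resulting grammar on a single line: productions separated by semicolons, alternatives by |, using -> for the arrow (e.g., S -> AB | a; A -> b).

No ε-productions.
No unit productions to eliminate.
TERM: introduce A -> b, C -> h, B -> i and substitute in every rule of length ≥2.
BIN: Z -> CAZ becomes Z -> CD, D -> AZ.

S -> b | AB | SZ; A -> b; B -> i; C -> h; D -> AZ; Z -> CB | CD | ZZ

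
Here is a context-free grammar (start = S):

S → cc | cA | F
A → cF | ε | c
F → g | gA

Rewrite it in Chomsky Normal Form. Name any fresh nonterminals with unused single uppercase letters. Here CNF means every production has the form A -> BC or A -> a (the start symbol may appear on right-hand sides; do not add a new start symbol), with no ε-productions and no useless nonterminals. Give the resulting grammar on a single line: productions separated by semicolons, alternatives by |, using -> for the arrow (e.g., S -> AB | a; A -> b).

S -> c | g | BA | BB | CA; A -> c | BF; B -> c; C -> g; F -> g | CA

Nullable: {A}; after ε-elimination: S -> F | c | cA | cc; A -> c | cF; F -> g | gA.
After unit-elimination: S -> c | g | cA | cc | gA; A -> c | cF; F -> g | gA.
TERM: introduce B -> c, C -> g and substitute in every rule of length ≥2.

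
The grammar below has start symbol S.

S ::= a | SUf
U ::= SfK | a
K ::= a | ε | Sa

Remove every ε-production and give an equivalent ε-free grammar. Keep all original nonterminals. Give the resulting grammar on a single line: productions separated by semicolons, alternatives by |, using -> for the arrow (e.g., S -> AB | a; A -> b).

Nullable set: {K}.
Drop K -> ε.
U -> SfK: K nullable, giving Sf | SfK.
Unchanged (no nullable symbols): S -> SUf; S -> a; K -> Sa; K -> a; U -> a.

S -> a | SUf; K -> a | Sa; U -> a | Sf | SfK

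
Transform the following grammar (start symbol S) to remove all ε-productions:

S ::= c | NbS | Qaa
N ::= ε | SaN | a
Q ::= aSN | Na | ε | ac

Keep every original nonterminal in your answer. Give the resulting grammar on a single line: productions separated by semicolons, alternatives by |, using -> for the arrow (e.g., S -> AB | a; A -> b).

Nullable set: {N, Q}.
S -> NbS: N nullable, giving NbS | bS.
S -> Qaa: Q nullable, giving Qaa | aa.
Drop N -> ε.
N -> SaN: N nullable, giving Sa | SaN.
Drop Q -> ε.
Q -> Na: N nullable, giving Na | a.
Q -> aSN: N nullable, giving aS | aSN.
Unchanged (no nullable symbols): S -> c; N -> a; Q -> ac.

S -> c | aa | bS | NbS | Qaa; N -> a | Sa | SaN; Q -> a | Na | aS | ac | aSN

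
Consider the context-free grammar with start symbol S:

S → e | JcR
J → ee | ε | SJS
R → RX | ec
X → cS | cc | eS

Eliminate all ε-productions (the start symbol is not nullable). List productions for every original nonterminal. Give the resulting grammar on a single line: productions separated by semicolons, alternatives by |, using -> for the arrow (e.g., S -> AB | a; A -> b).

Nullable set: {J}.
S -> JcR: J nullable, giving JcR | cR.
Drop J -> ε.
J -> SJS: J nullable, giving SJS | SS.
Unchanged (no nullable symbols): S -> e; J -> ee; R -> RX; R -> ec; X -> cS; X -> cc; X -> eS.

S -> e | cR | JcR; J -> SS | ee | SJS; R -> RX | ec; X -> cS | cc | eS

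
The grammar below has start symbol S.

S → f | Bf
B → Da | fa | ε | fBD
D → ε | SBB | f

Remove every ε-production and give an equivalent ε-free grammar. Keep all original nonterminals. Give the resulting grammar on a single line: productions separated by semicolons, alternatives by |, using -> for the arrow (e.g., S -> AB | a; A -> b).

S -> f | Bf; B -> a | f | Da | fB | fD | fa | fBD; D -> S | f | SB | SBB

Nullable set: {B, D}.
S -> Bf: B nullable, giving Bf | f.
Drop B -> ε.
B -> Da: D nullable, giving Da | a.
B -> fBD: B, D nullable, giving f | fB | fBD | fD.
Drop D -> ε.
D -> SBB: B, B nullable, giving S | SB | SBB.
Unchanged (no nullable symbols): S -> f; B -> fa; D -> f.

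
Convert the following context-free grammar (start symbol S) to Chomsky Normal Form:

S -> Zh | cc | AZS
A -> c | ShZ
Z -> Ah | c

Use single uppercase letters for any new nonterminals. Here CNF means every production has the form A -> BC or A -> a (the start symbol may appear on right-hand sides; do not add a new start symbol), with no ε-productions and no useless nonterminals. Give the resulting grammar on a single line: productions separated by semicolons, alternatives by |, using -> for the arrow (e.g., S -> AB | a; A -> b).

No ε-productions.
No unit productions to eliminate.
TERM: introduce C -> c, B -> h and substitute in every rule of length ≥2.
BIN: A -> SBZ becomes A -> SD, D -> BZ; S -> AZS becomes S -> AE, E -> ZS.

S -> AE | CC | ZB; A -> c | SD; B -> h; C -> c; D -> BZ; E -> ZS; Z -> c | AB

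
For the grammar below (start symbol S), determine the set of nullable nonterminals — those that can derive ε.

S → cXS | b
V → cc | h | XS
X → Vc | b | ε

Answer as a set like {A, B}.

{X}

Directly nullable (have an ε-rule): {X}.
Not nullable: S, V — each has a terminal in every rule's right-hand side or depends on a non-nullable symbol.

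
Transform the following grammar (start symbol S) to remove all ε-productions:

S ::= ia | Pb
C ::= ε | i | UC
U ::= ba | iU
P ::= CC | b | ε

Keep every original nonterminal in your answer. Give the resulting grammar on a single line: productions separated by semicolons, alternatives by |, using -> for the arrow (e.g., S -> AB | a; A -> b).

S -> b | Pb | ia; C -> U | i | UC; P -> C | b | CC; U -> ba | iU

Nullable set: {C, P}.
S -> Pb: P nullable, giving Pb | b.
Drop C -> ε.
C -> UC: C nullable, giving U | UC.
Drop P -> ε.
P -> CC: C, C nullable, giving C | CC.
Unchanged (no nullable symbols): S -> ia; C -> i; P -> b; U -> ba; U -> iU.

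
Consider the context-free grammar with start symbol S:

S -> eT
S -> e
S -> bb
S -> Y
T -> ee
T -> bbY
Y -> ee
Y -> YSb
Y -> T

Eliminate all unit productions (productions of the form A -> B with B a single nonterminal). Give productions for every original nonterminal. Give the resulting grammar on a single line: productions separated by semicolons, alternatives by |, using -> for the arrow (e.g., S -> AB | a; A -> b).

S -> e | bb | eT | ee | YSb | bbY; T -> ee | bbY; Y -> ee | YSb | bbY

Unit productions: S->Y, Y->T.
Unit pairs (A ⇒* B via units): (S,T), (S,Y), (Y,T).
S: inherits non-unit rules of {S, T, Y} → YSb | bb | bbY | e | eT | ee.
T: inherits non-unit rules of {T} → bbY | ee.
Y: inherits non-unit rules of {T, Y} → YSb | bbY | ee.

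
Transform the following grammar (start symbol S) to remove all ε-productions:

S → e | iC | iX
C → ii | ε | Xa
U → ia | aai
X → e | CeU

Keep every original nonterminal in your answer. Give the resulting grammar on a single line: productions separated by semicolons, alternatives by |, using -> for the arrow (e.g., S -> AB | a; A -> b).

S -> e | i | iC | iX; C -> Xa | ii; U -> ia | aai; X -> e | eU | CeU

Nullable set: {C}.
S -> iC: C nullable, giving i | iC.
Drop C -> ε.
X -> CeU: C nullable, giving CeU | eU.
Unchanged (no nullable symbols): S -> e; S -> iX; C -> Xa; C -> ii; U -> aai; U -> ia; X -> e.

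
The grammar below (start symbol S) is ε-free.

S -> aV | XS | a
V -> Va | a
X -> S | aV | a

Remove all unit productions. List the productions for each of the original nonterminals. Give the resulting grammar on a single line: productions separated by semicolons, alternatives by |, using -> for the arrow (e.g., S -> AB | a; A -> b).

Unit productions: X->S.
Unit pairs (A ⇒* B via units): (X,S).
S: inherits non-unit rules of {S} → XS | a | aV.
V: inherits non-unit rules of {V} → Va | a.
X: inherits non-unit rules of {S, X} → XS | a | aV.

S -> a | XS | aV; V -> a | Va; X -> a | XS | aV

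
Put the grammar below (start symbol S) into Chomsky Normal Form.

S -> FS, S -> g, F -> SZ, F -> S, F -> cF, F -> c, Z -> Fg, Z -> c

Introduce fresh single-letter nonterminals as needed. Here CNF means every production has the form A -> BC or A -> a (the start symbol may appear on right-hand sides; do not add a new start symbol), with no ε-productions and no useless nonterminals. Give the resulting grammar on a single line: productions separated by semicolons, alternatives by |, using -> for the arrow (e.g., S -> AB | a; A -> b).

No ε-productions.
After unit-elimination: S -> g | FS; F -> c | g | FS | SZ | cF; Z -> c | Fg.
TERM: introduce A -> c, B -> g and substitute in every rule of length ≥2.

S -> g | FS; A -> c; B -> g; F -> c | g | AF | FS | SZ; Z -> c | FB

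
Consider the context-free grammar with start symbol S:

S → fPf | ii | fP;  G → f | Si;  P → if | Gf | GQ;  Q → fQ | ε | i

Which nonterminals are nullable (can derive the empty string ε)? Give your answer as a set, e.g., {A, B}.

Directly nullable (have an ε-rule): {Q}.
Not nullable: G, P, S — each has a terminal in every rule's right-hand side or depends on a non-nullable symbol.

{Q}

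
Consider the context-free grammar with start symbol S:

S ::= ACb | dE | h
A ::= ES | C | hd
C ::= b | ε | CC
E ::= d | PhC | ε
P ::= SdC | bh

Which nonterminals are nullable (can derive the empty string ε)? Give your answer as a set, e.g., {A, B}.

{A, C, E}

Directly nullable (have an ε-rule): {C, E}.
A is nullable via A -> C (every symbol on the right is already known nullable).
Not nullable: P, S — each has a terminal in every rule's right-hand side or depends on a non-nullable symbol.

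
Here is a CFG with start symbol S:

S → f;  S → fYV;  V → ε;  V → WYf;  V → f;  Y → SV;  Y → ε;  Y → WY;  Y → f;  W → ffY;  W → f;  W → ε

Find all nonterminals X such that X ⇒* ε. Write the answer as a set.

{V, W, Y}

Directly nullable (have an ε-rule): {V, W, Y}.
Not nullable: S — each has a terminal in every rule's right-hand side or depends on a non-nullable symbol.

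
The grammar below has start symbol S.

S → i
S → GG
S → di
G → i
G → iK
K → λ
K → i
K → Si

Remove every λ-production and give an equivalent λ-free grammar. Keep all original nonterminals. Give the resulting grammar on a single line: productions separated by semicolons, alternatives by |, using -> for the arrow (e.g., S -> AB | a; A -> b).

S -> i | GG | di; G -> i | iK; K -> i | Si

Nullable set: {K}.
G -> iK: K nullable, giving i | iK.
Drop K -> λ.
Unchanged (no nullable symbols): S -> GG; S -> di; S -> i; G -> i; K -> Si; K -> i.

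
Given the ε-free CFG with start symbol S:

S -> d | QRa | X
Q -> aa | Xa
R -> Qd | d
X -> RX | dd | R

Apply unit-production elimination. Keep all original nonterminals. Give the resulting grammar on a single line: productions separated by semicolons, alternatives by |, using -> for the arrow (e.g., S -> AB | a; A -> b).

Unit productions: S->X, X->R.
Unit pairs (A ⇒* B via units): (S,R), (S,X), (X,R).
S: inherits non-unit rules of {R, S, X} → QRa | Qd | RX | d | dd.
Q: inherits non-unit rules of {Q} → Xa | aa.
R: inherits non-unit rules of {R} → Qd | d.
X: inherits non-unit rules of {R, X} → Qd | RX | d | dd.

S -> d | Qd | RX | dd | QRa; Q -> Xa | aa; R -> d | Qd; X -> d | Qd | RX | dd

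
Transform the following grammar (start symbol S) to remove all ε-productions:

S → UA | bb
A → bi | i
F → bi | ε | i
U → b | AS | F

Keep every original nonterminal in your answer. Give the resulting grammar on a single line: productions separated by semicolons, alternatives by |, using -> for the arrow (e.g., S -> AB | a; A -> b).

S -> A | UA | bb; A -> i | bi; F -> i | bi; U -> F | b | AS

Nullable set: {F, U}.
S -> UA: U nullable, giving A | UA.
Drop F -> ε.
U -> F: F nullable, giving F.
Unchanged (no nullable symbols): S -> bb; A -> bi; A -> i; F -> bi; F -> i; U -> AS; U -> b.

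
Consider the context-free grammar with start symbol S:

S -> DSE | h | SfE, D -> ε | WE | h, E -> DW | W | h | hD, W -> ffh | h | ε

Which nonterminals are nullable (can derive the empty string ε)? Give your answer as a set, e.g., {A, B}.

{D, E, W}

Directly nullable (have an ε-rule): {D, W}.
E is nullable via E -> W (every symbol on the right is already known nullable).
Not nullable: S — each has a terminal in every rule's right-hand side or depends on a non-nullable symbol.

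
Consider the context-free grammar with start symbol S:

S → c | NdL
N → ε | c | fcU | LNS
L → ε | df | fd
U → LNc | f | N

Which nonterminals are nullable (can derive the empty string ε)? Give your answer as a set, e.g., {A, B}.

Directly nullable (have an ε-rule): {L, N}.
U is nullable via U -> N (every symbol on the right is already known nullable).
Not nullable: S — each has a terminal in every rule's right-hand side or depends on a non-nullable symbol.

{L, N, U}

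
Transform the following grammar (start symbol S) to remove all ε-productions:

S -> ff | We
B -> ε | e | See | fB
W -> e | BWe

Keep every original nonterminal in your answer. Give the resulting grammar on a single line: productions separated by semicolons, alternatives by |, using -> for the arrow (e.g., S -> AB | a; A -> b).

Nullable set: {B}.
Drop B -> ε.
B -> fB: B nullable, giving f | fB.
W -> BWe: B nullable, giving BWe | We.
Unchanged (no nullable symbols): S -> We; S -> ff; B -> See; B -> e; W -> e.

S -> We | ff; B -> e | f | fB | See; W -> e | We | BWe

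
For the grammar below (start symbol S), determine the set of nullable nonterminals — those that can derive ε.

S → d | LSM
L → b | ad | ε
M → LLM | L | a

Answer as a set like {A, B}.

{L, M}

Directly nullable (have an ε-rule): {L}.
M is nullable via M -> L (every symbol on the right is already known nullable).
Not nullable: S — each has a terminal in every rule's right-hand side or depends on a non-nullable symbol.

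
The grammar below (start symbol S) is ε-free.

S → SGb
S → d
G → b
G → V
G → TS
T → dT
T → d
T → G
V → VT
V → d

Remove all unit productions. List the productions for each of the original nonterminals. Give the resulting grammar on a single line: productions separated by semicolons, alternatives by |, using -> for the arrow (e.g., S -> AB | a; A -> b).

Unit productions: G->V, T->G.
Unit pairs (A ⇒* B via units): (G,V), (T,G), (T,V).
S: inherits non-unit rules of {S} → SGb | d.
G: inherits non-unit rules of {G, V} → TS | VT | b | d.
T: inherits non-unit rules of {G, T, V} → TS | VT | b | d | dT.
V: inherits non-unit rules of {V} → VT | d.

S -> d | SGb; G -> b | d | TS | VT; T -> b | d | TS | VT | dT; V -> d | VT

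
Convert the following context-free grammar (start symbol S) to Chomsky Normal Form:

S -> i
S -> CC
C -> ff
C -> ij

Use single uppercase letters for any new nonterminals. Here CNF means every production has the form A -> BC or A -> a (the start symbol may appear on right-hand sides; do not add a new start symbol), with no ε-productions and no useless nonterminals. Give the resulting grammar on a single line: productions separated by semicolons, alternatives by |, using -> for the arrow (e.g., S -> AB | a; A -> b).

No ε-productions.
No unit productions to eliminate.
TERM: introduce A -> f, B -> i, D -> j and substitute in every rule of length ≥2.

S -> i | CC; A -> f; B -> i; C -> AA | BD; D -> j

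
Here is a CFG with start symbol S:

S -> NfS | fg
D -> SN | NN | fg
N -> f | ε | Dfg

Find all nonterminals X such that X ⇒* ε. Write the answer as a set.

{D, N}

Directly nullable (have an ε-rule): {N}.
D is nullable via D -> NN (every symbol on the right is already known nullable).
Not nullable: S — each has a terminal in every rule's right-hand side or depends on a non-nullable symbol.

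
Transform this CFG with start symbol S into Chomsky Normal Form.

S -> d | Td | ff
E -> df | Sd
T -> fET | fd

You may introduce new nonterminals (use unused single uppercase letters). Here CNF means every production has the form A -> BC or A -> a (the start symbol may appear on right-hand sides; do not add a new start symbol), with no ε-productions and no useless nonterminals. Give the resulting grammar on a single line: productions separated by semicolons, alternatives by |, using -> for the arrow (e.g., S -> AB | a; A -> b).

S -> d | BB | TA; A -> d; B -> f; C -> ET; E -> AB | SA; T -> BA | BC

No ε-productions.
No unit productions to eliminate.
TERM: introduce A -> d, B -> f and substitute in every rule of length ≥2.
BIN: T -> BET becomes T -> BC, C -> ET.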